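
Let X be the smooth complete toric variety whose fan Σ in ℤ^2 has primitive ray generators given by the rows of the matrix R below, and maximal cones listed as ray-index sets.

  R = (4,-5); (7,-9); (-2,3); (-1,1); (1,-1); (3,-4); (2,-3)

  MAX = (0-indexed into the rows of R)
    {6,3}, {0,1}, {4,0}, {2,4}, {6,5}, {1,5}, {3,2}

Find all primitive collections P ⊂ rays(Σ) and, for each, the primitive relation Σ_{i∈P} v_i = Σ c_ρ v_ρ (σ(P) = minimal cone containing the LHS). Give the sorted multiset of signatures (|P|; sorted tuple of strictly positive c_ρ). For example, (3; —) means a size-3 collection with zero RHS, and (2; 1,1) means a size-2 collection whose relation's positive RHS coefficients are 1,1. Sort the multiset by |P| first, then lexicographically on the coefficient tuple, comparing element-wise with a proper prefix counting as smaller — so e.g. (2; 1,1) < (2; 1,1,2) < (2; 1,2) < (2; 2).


The 14 primitive collections of Σ (r=7, n=2):

  • {2,6}:  v_{2} + v_{6} = 0  →  sig = (2; —)
  • {3,4}:  v_{3} + v_{4} = 0  →  sig = (2; —)
  • {0,3}:  v_{0} + v_{3} = v_{5}  →  sig = (2; 1)
  • {0,5}:  v_{0} + v_{5} = v_{1}  →  sig = (2; 1)
  • {2,5}:  v_{2} + v_{5} = v_{4}  →  sig = (2; 1)
  • {3,5}:  v_{3} + v_{5} = v_{6}  →  sig = (2; 1)
  • {4,5}:  v_{4} + v_{5} = v_{0}  →  sig = (2; 1)
  • {4,6}:  v_{4} + v_{6} = v_{5}  →  sig = (2; 1)
  • {1,2}:  v_{1} + v_{2} = v_{0} + v_{4}  →  sig = (2; 1,1)
  • {0,2}:  v_{0} + v_{2} = 2·v_{4}  →  sig = (2; 2)
  • {0,6}:  v_{0} + v_{6} = 2·v_{5}  →  sig = (2; 2)
  • {1,3}:  v_{1} + v_{3} = 2·v_{5}  →  sig = (2; 2)
  • {1,4}:  v_{1} + v_{4} = 2·v_{0}  →  sig = (2; 2)
  • {1,6}:  v_{1} + v_{6} = 3·v_{5}  →  sig = (2; 3)

so the primitive-relation signature multiset is
{ (2; —) ×2,  (2; 1) ×6,  (2; 1,1),  (2; 2) ×4,  (2; 3) }


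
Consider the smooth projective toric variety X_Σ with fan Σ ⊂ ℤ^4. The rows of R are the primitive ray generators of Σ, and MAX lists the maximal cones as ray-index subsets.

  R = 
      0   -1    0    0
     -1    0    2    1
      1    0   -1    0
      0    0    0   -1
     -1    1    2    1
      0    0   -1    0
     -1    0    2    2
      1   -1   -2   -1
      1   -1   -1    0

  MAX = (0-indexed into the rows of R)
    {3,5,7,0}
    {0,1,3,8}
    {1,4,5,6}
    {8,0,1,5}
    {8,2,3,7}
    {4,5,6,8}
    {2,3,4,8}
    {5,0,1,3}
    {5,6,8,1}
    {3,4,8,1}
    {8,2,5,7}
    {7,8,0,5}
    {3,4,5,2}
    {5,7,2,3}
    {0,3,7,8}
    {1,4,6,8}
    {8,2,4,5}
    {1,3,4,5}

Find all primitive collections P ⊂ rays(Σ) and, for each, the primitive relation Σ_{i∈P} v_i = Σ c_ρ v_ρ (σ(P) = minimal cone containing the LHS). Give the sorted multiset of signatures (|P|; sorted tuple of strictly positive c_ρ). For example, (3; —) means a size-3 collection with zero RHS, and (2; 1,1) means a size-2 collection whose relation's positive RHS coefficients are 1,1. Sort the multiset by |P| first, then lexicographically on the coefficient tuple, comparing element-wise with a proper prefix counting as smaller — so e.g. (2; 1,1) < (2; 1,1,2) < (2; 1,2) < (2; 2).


Σ has 11 primitive collections:

  P = {4,7}:  v_{4} + v_{7} = 0  ⟹  sig = (2; —)
  P = {0,2}:  v_{0} + v_{2} = v_{8}  ⟹  sig = (2; 1)
  P = {0,4}:  v_{0} + v_{4} = v_{1}  ⟹  sig = (2; 1)
  P = {1,7}:  v_{1} + v_{7} = v_{0}  ⟹  sig = (2; 1)
  P = {3,6}:  v_{3} + v_{6} = v_{1}  ⟹  sig = (2; 1)
  P = {1,2}:  v_{1} + v_{2} = v_{4} + v_{8}  ⟹  sig = (2; 1,1)
  P = {6,7}:  v_{6} + v_{7} = v_{1} + v_{5} + v_{8}  ⟹  sig = (2; 1,1,1)
  P = {0,6}:  v_{0} + v_{6} = 2·v_{1} + v_{5} + v_{8}  ⟹  sig = (2; 1,1,2)
  P = {2,6}:  v_{2} + v_{6} = 2·v_{4} + v_{5} + 2·v_{8}  ⟹  sig = (2; 1,2,2)
  P = {3,5,8}:  v_{3} + v_{5} + v_{8} = v_{7}  ⟹  sig = (3; 1)
  P = {1,4,5,8}:  v_{1} + v_{4} + v_{5} + v_{8} = v_{6}  ⟹  sig = (4; 1)

so the primitive-relation signature multiset is
[(2; —), (2; 1), (2; 1), (2; 1), (2; 1), (2; 1,1), (2; 1,1,1), (2; 1,1,2), (2; 1,2,2), (3; 1), (4; 1)]


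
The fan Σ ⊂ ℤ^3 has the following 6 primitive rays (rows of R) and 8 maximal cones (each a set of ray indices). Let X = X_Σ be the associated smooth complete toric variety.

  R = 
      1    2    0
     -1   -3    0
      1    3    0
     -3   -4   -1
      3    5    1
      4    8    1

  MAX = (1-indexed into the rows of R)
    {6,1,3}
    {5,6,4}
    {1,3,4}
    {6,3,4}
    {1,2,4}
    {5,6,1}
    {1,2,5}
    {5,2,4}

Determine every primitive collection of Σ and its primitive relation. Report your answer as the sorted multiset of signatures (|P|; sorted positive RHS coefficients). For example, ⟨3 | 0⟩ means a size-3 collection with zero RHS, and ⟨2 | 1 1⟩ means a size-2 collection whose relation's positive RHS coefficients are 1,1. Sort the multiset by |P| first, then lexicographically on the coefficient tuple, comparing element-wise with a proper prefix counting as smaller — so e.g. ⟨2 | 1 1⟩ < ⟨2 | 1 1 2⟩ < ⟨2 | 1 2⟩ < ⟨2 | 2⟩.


The 5 primitive collections of Σ (r=6, n=3):

  P={2,3}:  v_{2} + v_{3} = 0  ⇒ sig = ⟨2 | 0⟩
  P={2,6}:  v_{2} + v_{6} = v_{5}  ⇒ sig = ⟨2 | 1⟩
  P={3,5}:  v_{3} + v_{5} = v_{6}  ⇒ sig = ⟨2 | 1⟩
  P={1,4,5}:  v_{1} + v_{4} + v_{5} = v_{3}  ⇒ sig = ⟨3 | 1⟩
  P={1,4,6}:  v_{1} + v_{4} + v_{6} = 2·v_{3}  ⇒ sig = ⟨3 | 2⟩

Hence PRS(X_Σ) =
    |P|=2: 3 collections, coeffs (), (1), (1)
    |P|=3: 2 collections, coeffs (1), (2)


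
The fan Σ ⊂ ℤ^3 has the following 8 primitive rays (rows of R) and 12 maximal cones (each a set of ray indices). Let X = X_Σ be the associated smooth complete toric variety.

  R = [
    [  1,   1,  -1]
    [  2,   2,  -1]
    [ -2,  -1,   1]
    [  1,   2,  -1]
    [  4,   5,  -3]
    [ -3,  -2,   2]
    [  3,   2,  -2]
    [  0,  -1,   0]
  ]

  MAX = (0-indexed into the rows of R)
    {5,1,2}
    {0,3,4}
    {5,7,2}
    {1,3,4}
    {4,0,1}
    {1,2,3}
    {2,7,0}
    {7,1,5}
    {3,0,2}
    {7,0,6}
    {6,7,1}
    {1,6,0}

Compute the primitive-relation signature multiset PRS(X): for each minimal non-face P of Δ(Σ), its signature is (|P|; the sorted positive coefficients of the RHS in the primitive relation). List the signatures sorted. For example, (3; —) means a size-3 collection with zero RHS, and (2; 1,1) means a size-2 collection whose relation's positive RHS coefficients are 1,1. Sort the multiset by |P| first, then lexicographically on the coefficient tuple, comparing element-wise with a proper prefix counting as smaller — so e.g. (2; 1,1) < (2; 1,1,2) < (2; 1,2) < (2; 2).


The 14 primitive collections of Σ (r=8, n=3):

  P={5,6}:  v_{5} + v_{6} = 0  →  sig = (2; —)
  P={0,5}:  v_{0} + v_{5} = v_{2}  →  sig = (2; 1)
  P={2,6}:  v_{2} + v_{6} = v_{0}  →  sig = (2; 1)
  P={3,7}:  v_{3} + v_{7} = v_{0}  →  sig = (2; 1)
  P={4,5}:  v_{4} + v_{5} = v_{1} + v_{2} + v_{3}  →  sig = (2; 1,1,1)
  P={3,5}:  v_{3} + v_{5} = v_{1} + 2·v_{2}  →  sig = (2; 1,2)
  P={3,6}:  v_{3} + v_{6} = 2·v_{0} + v_{1}  →  sig = (2; 1,2)
  P={4,7}:  v_{4} + v_{7} = 2·v_{0} + v_{1}  →  sig = (2; 1,2)
  P={2,4}:  v_{2} + v_{4} = 2·v_{3}  →  sig = (2; 2)
  P={4,6}:  v_{4} + v_{6} = 3·v_{0} + 2·v_{1}  →  sig = (2; 2,3)
  P={1,2,7}:  v_{1} + v_{2} + v_{7} = 0  →  sig = (3; —)
  P={0,1,2}:  v_{0} + v_{1} + v_{2} = v_{3}  →  sig = (3; 1)
  P={0,1,3}:  v_{0} + v_{1} + v_{3} = v_{4}  →  sig = (3; 1)
  P={0,1,7}:  v_{0} + v_{1} + v_{7} = v_{6}  →  sig = (3; 1)

Signatures (|P|; sorted positive RHS coefficients), sorted:
    |P|=2: 10 collections, coeffs (), (1), (1), (1), (1,1,1), (1,2), (1,2), (1,2), (2), (2,3)
    |P|=3: 4 collections, coeffs (), (1), (1), (1)


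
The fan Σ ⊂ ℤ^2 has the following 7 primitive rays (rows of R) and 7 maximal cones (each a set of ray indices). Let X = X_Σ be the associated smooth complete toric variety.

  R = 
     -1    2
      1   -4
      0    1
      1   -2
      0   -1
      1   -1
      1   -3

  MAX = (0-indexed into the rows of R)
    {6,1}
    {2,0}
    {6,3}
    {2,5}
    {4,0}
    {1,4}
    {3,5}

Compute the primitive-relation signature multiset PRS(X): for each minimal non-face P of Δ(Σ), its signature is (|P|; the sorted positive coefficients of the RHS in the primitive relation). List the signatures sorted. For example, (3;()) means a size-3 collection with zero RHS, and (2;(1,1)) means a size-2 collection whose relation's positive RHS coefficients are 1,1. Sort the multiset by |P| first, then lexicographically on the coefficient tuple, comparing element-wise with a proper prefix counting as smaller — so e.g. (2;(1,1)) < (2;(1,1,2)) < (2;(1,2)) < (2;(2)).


Δ(Σ) — 7 vertices, 14 min non-faces:

  {0,3}:  v_{0} + v_{3} = 0 ; sig = (2;())
  {2,4}:  v_{2} + v_{4} = 0 ; sig = (2;())
  {0,5}:  v_{0} + v_{5} = v_{2} ; sig = (2;(1))
  {0,6}:  v_{0} + v_{6} = v_{4} ; sig = (2;(1))
  {1,2}:  v_{1} + v_{2} = v_{6} ; sig = (2;(1))
  {2,3}:  v_{2} + v_{3} = v_{5} ; sig = (2;(1))
  {2,6}:  v_{2} + v_{6} = v_{3} ; sig = (2;(1))
  {3,4}:  v_{3} + v_{4} = v_{6} ; sig = (2;(1))
  {4,5}:  v_{4} + v_{5} = v_{3} ; sig = (2;(1))
  {4,6}:  v_{4} + v_{6} = v_{1} ; sig = (2;(1))
  {1,5}:  v_{1} + v_{5} = v_{3} + v_{6} ; sig = (2;(1,1))
  {0,1}:  v_{0} + v_{1} = 2·v_{4} ; sig = (2;(2))
  {1,3}:  v_{1} + v_{3} = 2·v_{6} ; sig = (2;(2))
  {5,6}:  v_{5} + v_{6} = 2·v_{3} ; sig = (2;(2))

Sorted signature multiset PRS(X):
    (2;())
    (2;())
    (2;(1))
    (2;(1))
    (2;(1))
    (2;(1))
    (2;(1))
    (2;(1))
    (2;(1))
    (2;(1))
    (2;(1,1))
    (2;(2))
    (2;(2))
    (2;(2))


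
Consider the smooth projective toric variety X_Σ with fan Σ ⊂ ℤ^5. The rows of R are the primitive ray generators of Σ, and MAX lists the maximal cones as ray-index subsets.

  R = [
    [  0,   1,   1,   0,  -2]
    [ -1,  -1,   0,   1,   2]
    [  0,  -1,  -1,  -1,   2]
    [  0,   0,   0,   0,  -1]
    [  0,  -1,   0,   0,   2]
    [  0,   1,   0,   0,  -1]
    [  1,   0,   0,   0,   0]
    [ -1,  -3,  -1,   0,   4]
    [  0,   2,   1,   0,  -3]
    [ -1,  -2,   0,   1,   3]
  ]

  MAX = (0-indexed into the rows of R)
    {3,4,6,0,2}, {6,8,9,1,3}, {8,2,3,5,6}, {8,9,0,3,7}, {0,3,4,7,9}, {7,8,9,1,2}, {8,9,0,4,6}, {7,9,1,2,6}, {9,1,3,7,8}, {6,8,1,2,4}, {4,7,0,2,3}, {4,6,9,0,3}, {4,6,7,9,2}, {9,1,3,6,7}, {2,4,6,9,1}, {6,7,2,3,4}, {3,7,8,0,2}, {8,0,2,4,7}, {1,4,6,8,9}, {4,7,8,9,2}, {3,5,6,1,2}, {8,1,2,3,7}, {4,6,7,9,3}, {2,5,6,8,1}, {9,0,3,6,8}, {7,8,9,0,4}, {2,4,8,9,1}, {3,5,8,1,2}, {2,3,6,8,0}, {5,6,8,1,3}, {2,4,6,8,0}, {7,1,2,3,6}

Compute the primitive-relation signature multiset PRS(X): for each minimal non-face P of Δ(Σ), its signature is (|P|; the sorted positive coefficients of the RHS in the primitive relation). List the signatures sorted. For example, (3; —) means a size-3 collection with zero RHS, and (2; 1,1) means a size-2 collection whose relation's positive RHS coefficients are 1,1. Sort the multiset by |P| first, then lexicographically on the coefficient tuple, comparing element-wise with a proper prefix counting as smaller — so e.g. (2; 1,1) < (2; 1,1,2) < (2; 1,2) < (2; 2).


Σ has 14 primitive collections:

  P = {0,5}:  v_{0} + v_{5} = v_{8}  ⟹  sig = (2; 1)
  P = {5,9}:  v_{5} + v_{9} = v_{1}  ⟹  sig = (2; 1)
  P = {0,1}:  v_{0} + v_{1} = v_{8} + v_{9}  ⟹  sig = (2; 1,1)
  P = {5,7}:  v_{5} + v_{7} = v_{1} + v_{2} + v_{3}  ⟹  sig = (2; 1,1,1)
  P = {4,5}:  v_{4} + v_{5} = v_{1} + v_{2} + v_{6} + v_{8}  ⟹  sig = (2; 1,1,1,1)
  P = {1,3,4}:  v_{1} + v_{3} + v_{4} = v_{9}  ⟹  sig = (3; 1)
  P = {2,3,9}:  v_{2} + v_{3} + v_{9} = v_{7}  ⟹  sig = (3; 1)
  P = {3,4,8}:  v_{3} + v_{4} + v_{8} = v_{0}  ⟹  sig = (3; 1)
  P = {6,7,8}:  v_{6} + v_{7} + v_{8} = v_{3} + v_{4}  ⟹  sig = (3; 1,1)
  P = {0,2,9}:  v_{0} + v_{2} + v_{9} = v_{4} + v_{7} + v_{8}  ⟹  sig = (3; 1,1,1)
  P = {1,4,7}:  v_{1} + v_{4} + v_{7} = v_{2} + 2·v_{9}  ⟹  sig = (3; 1,2)
  P = {0,6,7}:  v_{0} + v_{6} + v_{7} = 2·v_{3} + 2·v_{4}  ⟹  sig = (3; 2,2)
  P = {2,6,8,9}:  v_{2} + v_{6} + v_{8} + v_{9} = v_{4}  ⟹  sig = (4; 1)
  P = {1,2,3,6,8}:  v_{1} + v_{2} + v_{3} + v_{6} + v_{8} = 0  ⟹  sig = (5; —)

Sorted signature multiset PRS(X):
    (2; 1)
    (2; 1)
    (2; 1,1)
    (2; 1,1,1)
    (2; 1,1,1,1)
    (3; 1)
    (3; 1)
    (3; 1)
    (3; 1,1)
    (3; 1,1,1)
    (3; 1,2)
    (3; 2,2)
    (4; 1)
    (5; —)


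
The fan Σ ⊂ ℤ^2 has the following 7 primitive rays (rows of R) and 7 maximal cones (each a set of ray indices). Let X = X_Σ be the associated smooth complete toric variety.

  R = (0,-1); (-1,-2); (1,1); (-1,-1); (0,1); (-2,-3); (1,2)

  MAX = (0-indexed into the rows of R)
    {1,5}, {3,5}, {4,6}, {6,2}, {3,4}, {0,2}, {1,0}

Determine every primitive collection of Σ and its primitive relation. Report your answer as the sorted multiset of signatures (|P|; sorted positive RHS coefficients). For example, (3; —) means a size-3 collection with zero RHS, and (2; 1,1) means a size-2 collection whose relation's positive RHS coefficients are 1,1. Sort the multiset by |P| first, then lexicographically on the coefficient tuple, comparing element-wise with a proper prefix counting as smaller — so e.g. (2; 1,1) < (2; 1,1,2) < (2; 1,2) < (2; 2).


Minimal non-faces — 14 found among 7 rays, 7 max cones:

  • {0,4}:  v_{0} + v_{4} = 0  ⟹  sig = (2; —)
  • {1,6}:  v_{1} + v_{6} = 0  ⟹  sig = (2; —)
  • {2,3}:  v_{2} + v_{3} = 0  ⟹  sig = (2; —)
  • {0,3}:  v_{0} + v_{3} = v_{1}  ⟹  sig = (2; 1)
  • {0,6}:  v_{0} + v_{6} = v_{2}  ⟹  sig = (2; 1)
  • {1,2}:  v_{1} + v_{2} = v_{0}  ⟹  sig = (2; 1)
  • {1,3}:  v_{1} + v_{3} = v_{5}  ⟹  sig = (2; 1)
  • {1,4}:  v_{1} + v_{4} = v_{3}  ⟹  sig = (2; 1)
  • {2,4}:  v_{2} + v_{4} = v_{6}  ⟹  sig = (2; 1)
  • {2,5}:  v_{2} + v_{5} = v_{1}  ⟹  sig = (2; 1)
  • {3,6}:  v_{3} + v_{6} = v_{4}  ⟹  sig = (2; 1)
  • {5,6}:  v_{5} + v_{6} = v_{3}  ⟹  sig = (2; 1)
  • {0,5}:  v_{0} + v_{5} = 2·v_{1}  ⟹  sig = (2; 2)
  • {4,5}:  v_{4} + v_{5} = 2·v_{3}  ⟹  sig = (2; 2)

Signatures (|P|; sorted positive RHS coefficients), sorted:
[(2; —), (2; —), (2; —), (2; 1), (2; 1), (2; 1), (2; 1), (2; 1), (2; 1), (2; 1), (2; 1), (2; 1), (2; 2), (2; 2)]


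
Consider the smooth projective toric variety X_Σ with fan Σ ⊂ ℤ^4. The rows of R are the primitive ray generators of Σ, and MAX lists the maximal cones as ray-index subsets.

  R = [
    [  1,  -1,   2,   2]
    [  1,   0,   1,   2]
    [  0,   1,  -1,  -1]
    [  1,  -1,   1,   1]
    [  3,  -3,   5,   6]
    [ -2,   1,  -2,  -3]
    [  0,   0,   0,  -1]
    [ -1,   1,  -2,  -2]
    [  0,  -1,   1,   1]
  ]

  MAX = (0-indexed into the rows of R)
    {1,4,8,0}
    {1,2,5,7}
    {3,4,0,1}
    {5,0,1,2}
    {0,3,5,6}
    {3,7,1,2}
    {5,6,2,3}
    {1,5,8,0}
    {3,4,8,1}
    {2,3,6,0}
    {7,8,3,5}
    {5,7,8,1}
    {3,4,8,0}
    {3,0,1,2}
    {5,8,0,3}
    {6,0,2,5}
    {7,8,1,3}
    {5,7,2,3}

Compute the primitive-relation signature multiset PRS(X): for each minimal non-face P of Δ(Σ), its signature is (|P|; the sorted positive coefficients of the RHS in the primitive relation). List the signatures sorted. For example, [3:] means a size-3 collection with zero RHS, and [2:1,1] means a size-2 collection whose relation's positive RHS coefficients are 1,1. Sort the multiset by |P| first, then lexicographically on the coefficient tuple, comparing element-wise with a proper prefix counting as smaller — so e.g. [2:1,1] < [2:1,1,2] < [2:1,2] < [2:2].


Δ(Σ) — 9 vertices, 12 min non-faces:

  • {0,7}:  v_{0} + v_{7} = 0 — sig = [2:]
  • {2,8}:  v_{2} + v_{8} = 0 — sig = [2:]
  • {1,6}:  v_{1} + v_{6} = v_{0} + v_{2} — sig = [2:1,1]
  • {4,5}:  v_{4} + v_{5} = v_{0} + v_{8} — sig = [2:1,1]
  • {2,4}:  v_{2} + v_{4} = v_{0} + v_{1} + v_{3} — sig = [2:1,1,1]
  • {4,7}:  v_{4} + v_{7} = v_{1} + v_{3} + v_{8} — sig = [2:1,1,1]
  • {6,7}:  v_{6} + v_{7} = v_{2} + v_{3} + v_{5} — sig = [2:1,1,1]
  • {6,8}:  v_{6} + v_{8} = v_{0} + v_{3} + v_{5} — sig = [2:1,1,1]
  • {4,6}:  v_{4} + v_{6} = 2·v_{0} + v_{3} — sig = [2:1,2]
  • {1,3,5}:  v_{1} + v_{3} + v_{5} = 0 — sig = [3:]
  • {0,1,3,8}:  v_{0} + v_{1} + v_{3} + v_{8} = v_{4} — sig = [4:1]
  • {0,2,3,5}:  v_{0} + v_{2} + v_{3} + v_{5} = v_{6} — sig = [4:1]

Hence PRS(X_Σ) =
    |P|=2: 9 collections, coeffs (), (), (1,1), (1,1), (1,1,1), (1,1,1), (1,1,1), (1,1,1), (1,2)
    |P|=3: 1 collection, coeffs ()
    |P|=4: 2 collections, coeffs (1), (1)


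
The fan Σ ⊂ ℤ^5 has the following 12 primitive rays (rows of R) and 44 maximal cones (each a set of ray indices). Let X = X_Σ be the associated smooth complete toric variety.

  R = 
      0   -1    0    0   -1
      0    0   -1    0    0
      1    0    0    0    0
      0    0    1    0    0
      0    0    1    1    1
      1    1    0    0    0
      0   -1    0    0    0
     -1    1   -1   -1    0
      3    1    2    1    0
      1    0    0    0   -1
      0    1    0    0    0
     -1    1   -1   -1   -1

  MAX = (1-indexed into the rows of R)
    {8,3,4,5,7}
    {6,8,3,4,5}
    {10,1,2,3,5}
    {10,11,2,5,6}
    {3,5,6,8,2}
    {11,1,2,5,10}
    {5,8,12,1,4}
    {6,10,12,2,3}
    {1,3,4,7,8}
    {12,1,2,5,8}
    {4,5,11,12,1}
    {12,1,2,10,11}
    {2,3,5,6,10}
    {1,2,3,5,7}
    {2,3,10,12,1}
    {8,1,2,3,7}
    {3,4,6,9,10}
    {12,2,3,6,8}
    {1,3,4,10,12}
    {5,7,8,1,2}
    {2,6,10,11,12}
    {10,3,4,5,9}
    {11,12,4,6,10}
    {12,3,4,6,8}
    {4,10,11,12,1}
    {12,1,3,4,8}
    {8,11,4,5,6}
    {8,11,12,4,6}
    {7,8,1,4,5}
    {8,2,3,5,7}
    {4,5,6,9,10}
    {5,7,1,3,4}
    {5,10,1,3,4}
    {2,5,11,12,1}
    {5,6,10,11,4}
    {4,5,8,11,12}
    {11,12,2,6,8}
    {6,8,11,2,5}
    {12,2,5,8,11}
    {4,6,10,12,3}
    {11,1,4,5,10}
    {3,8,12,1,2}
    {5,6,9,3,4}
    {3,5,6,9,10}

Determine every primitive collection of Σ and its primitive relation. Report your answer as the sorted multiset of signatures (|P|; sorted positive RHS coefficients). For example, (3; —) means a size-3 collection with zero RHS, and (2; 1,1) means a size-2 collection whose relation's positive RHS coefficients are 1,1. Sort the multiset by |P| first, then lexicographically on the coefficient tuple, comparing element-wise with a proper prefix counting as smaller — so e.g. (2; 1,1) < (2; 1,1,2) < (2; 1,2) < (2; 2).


Σ has 20 primitive collections:

  {2,4}:  v_{2} + v_{4} = 0  →  sig = (2; —)
  {7,11}:  v_{7} + v_{11} = 0  →  sig = (2; —)
  {1,6}:  v_{1} + v_{6} = v_{10}  →  sig = (2; 1)
  {3,11}:  v_{3} + v_{11} = v_{6}  →  sig = (2; 1)
  {6,7}:  v_{6} + v_{7} = v_{3}  →  sig = (2; 1)
  {7,10}:  v_{7} + v_{10} = v_{1} + v_{3}  →  sig = (2; 1,1)
  {7,12}:  v_{7} + v_{12} = v_{1} + v_{8}  →  sig = (2; 1,1)
  {8,10}:  v_{8} + v_{10} = v_{3} + v_{12}  →  sig = (2; 1,1)
  {2,9}:  v_{2} + v_{9} = v_{3} + v_{5} + v_{6} + v_{10}  →  sig = (2; 1,1,1,1)
  {9,12}:  v_{9} + v_{12} = v_{4} + v_{6} + v_{10} + v_{11}  →  sig = (2; 1,1,1,1)
  {1,9}:  v_{1} + v_{9} = v_{3} + v_{4} + v_{5} + 2·v_{10}  →  sig = (2; 1,1,1,2)
  {7,9}:  v_{7} + v_{9} = 2·v_{3} + v_{4} + v_{5} + v_{10}  →  sig = (2; 1,1,1,2)
  {9,11}:  v_{9} + v_{11} = v_{4} + v_{5} + 2·v_{6} + v_{10}  →  sig = (2; 1,1,1,2)
  {8,9}:  v_{8} + v_{9} = v_{4} + 2·v_{6}  →  sig = (2; 1,2)
  {1,8,11}:  v_{1} + v_{8} + v_{11} = v_{12}  →  sig = (3; 1)
  {3,5,12}:  v_{3} + v_{5} + v_{12} = v_{11}  →  sig = (3; 1)
  {5,10,12}:  v_{5} + v_{10} + v_{12} = v_{1} + 2·v_{11}  →  sig = (3; 1,2)
  {5,6,12}:  v_{5} + v_{6} + v_{12} = 2·v_{11}  →  sig = (3; 2)
  {1,3,5,8}:  v_{1} + v_{3} + v_{5} + v_{8} = 0  →  sig = (4; —)
  {3,4,5,6,10}:  v_{3} + v_{4} + v_{5} + v_{6} + v_{10} = v_{9}  →  sig = (5; 1)

Signatures (|P|; sorted positive RHS coefficients), sorted:
    |P|=2: 14 collections, coeffs (), (), (1), (1), (1), (1,1), (1,1), (1,1), (1,1,1,1), (1,1,1,1), (1,1,1,2), (1,1,1,2), (1,1,1,2), (1,2)
    |P|=3: 4 collections, coeffs (1), (1), (1,2), (2)
    |P|=4: 1 collection, coeffs ()
    |P|=5: 1 collection, coeffs (1)


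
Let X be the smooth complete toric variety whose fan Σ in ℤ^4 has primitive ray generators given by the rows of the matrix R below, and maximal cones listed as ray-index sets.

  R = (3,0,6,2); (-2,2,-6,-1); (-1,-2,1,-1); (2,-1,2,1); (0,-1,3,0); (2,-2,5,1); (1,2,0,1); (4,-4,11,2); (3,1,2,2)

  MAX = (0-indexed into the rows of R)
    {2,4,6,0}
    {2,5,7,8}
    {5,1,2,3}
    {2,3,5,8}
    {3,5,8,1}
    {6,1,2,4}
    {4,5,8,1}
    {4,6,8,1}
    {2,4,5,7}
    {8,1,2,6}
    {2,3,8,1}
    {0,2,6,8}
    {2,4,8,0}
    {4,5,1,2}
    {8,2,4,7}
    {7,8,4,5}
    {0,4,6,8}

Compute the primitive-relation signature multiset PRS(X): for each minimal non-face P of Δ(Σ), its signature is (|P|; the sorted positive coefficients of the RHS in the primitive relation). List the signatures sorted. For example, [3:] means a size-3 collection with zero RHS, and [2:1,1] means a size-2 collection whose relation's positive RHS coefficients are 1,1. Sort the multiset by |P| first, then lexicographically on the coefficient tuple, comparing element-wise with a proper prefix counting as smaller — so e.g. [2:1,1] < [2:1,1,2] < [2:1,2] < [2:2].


14 collections generate NE(X_Σ); each relation:

  • {0,1}:  v_{0} + v_{1} = v_{6} — sig = [2:1]
  • {1,7}:  v_{1} + v_{7} = v_{5} — sig = [2:1]
  • {3,4}:  v_{3} + v_{4} = v_{5} — sig = [2:1]
  • {3,6}:  v_{3} + v_{6} = v_{8} — sig = [2:1]
  • {5,6}:  v_{5} + v_{6} = v_{4} + v_{8} — sig = [2:1,1]
  • {0,3}:  v_{0} + v_{3} = v_{2} + v_{4} + 2·v_{8} — sig = [2:1,1,2]
  • {3,7}:  v_{3} + v_{7} = v_{2} + 2·v_{5} + v_{8} — sig = [2:1,1,2]
  • {0,5}:  v_{0} + v_{5} = v_{2} + 2·v_{4} + 2·v_{8} — sig = [2:1,2,2]
  • {6,7}:  v_{6} + v_{7} = v_{2} + 2·v_{4} + 2·v_{8} — sig = [2:1,2,2]
  • {0,7}:  v_{0} + v_{7} = 2·v_{2} + 3·v_{4} + 3·v_{8} — sig = [2:2,3,3]
  • {1,2,4,8}:  v_{1} + v_{2} + v_{4} + v_{8} = 0 — sig = [4:]
  • {1,2,5,8}:  v_{1} + v_{2} + v_{5} + v_{8} = v_{3} — sig = [4:1]
  • {2,4,5,8}:  v_{2} + v_{4} + v_{5} + v_{8} = v_{7} — sig = [4:1]
  • {2,4,6,8}:  v_{2} + v_{4} + v_{6} + v_{8} = v_{0} — sig = [4:1]

Hence PRS(X_Σ) =
{ [2:1] ×4,  [2:1,1],  [2:1,1,2] ×2,  [2:1,2,2] ×2,  [2:2,3,3],  [4:],  [4:1] ×3 }


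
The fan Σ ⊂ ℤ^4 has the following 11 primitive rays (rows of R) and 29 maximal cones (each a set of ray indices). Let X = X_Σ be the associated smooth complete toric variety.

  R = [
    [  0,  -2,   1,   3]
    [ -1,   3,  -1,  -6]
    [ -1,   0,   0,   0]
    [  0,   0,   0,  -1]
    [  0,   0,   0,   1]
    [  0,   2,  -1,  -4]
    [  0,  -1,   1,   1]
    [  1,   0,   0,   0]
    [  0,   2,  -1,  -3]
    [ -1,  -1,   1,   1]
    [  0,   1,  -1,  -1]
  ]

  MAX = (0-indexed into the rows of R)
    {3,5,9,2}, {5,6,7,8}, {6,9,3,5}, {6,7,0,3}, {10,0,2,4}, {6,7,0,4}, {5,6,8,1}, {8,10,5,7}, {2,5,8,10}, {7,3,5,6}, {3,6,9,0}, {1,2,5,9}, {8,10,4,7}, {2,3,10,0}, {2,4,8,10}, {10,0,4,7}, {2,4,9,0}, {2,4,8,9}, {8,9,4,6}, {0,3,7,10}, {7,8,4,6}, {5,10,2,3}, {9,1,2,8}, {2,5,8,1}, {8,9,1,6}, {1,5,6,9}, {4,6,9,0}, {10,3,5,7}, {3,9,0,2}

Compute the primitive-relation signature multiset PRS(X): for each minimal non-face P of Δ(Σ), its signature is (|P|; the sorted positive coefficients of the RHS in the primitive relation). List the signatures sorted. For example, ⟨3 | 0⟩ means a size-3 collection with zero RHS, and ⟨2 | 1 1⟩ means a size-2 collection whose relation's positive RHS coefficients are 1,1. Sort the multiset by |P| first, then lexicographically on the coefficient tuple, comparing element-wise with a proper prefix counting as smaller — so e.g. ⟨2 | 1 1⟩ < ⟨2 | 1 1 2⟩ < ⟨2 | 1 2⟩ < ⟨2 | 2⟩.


|primitive collections| = 16. Relations:

  • {0,8}:  v_{0} + v_{8} = 0 — sig = ⟨2 | 0⟩
  • {2,7}:  v_{2} + v_{7} = 0 — sig = ⟨2 | 0⟩
  • {3,4}:  v_{3} + v_{4} = 0 — sig = ⟨2 | 0⟩
  • {6,10}:  v_{6} + v_{10} = 0 — sig = ⟨2 | 0⟩
  • {0,5}:  v_{0} + v_{5} = v_{3} — sig = ⟨2 | 1⟩
  • {2,6}:  v_{2} + v_{6} = v_{9} — sig = ⟨2 | 1⟩
  • {3,8}:  v_{3} + v_{8} = v_{5} — sig = ⟨2 | 1⟩
  • {4,5}:  v_{4} + v_{5} = v_{8} — sig = ⟨2 | 1⟩
  • {7,9}:  v_{7} + v_{9} = v_{6} — sig = ⟨2 | 1⟩
  • {9,10}:  v_{9} + v_{10} = v_{2} — sig = ⟨2 | 1⟩
  • {0,1}:  v_{0} + v_{1} = v_{5} + v_{9} — sig = ⟨2 | 1 1⟩
  • {1,7}:  v_{1} + v_{7} = v_{5} + v_{6} + v_{8} — sig = ⟨2 | 1 1 1⟩
  • {1,10}:  v_{1} + v_{10} = v_{2} + v_{5} + v_{8} — sig = ⟨2 | 1 1 1⟩
  • {1,3}:  v_{1} + v_{3} = 2·v_{5} + v_{9} — sig = ⟨2 | 1 2⟩
  • {1,4}:  v_{1} + v_{4} = 2·v_{8} + v_{9} — sig = ⟨2 | 1 2⟩
  • {5,8,9}:  v_{5} + v_{8} + v_{9} = v_{1} — sig = ⟨3 | 1⟩

Signatures (|P|; sorted positive RHS coefficients), sorted:
    |P|=2: 15 collections, coeffs (), (), (), (), (1), (1), (1), (1), (1), (1), (1,1), (1,1,1), (1,1,1), (1,2), (1,2)
    |P|=3: 1 collection, coeffs (1)


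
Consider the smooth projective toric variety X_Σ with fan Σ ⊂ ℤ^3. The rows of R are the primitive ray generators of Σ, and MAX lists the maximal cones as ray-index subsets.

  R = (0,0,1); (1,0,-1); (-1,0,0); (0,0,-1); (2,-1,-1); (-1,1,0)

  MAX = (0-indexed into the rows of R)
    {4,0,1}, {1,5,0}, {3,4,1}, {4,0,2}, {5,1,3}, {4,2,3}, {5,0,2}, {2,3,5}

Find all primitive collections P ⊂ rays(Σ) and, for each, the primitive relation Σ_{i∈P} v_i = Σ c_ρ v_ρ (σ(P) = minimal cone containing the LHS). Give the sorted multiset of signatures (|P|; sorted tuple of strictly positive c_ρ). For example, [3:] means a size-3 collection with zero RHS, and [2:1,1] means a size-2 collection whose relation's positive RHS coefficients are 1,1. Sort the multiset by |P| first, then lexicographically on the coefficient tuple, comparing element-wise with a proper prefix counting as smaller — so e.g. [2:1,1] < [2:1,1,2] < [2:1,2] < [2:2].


Minimal non-faces — 3 found among 6 rays, 8 max cones:

  P={0,3}:  v_{0} + v_{3} = 0  so sig = [2:]
  P={1,2}:  v_{1} + v_{2} = v_{3}  so sig = [2:1]
  P={4,5}:  v_{4} + v_{5} = v_{1}  so sig = [2:1]

Hence PRS(X_Σ) =
[[2:], [2:1], [2:1]]


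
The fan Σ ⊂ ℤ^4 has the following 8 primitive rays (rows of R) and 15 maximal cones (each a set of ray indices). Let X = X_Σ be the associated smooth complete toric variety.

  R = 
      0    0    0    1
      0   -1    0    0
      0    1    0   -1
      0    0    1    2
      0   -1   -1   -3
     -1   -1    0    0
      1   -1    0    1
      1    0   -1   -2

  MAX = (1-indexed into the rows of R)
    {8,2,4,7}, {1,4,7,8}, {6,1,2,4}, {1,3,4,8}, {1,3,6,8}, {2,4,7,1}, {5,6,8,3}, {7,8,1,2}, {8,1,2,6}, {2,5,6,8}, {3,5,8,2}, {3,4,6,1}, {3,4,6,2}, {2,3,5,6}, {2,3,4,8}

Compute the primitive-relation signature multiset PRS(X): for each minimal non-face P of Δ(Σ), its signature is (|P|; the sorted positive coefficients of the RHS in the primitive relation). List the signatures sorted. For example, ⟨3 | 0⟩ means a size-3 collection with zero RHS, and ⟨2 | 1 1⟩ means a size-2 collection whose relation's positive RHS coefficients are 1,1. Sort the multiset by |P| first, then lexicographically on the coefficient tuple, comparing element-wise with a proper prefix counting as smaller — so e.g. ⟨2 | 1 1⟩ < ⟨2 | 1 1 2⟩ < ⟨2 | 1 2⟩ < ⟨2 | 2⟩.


|primitive collections| = 9. Relations:

  P={1,5}:  v_{1} + v_{5} = v_{6} + v_{8}  →  sig = ⟨2 | 1 1⟩
  P={3,7}:  v_{3} + v_{7} = v_{4} + v_{8}  →  sig = ⟨2 | 1 1⟩
  P={4,5}:  v_{4} + v_{5} = 2·v_{2} + v_{3}  →  sig = ⟨2 | 1 2⟩
  P={5,7}:  v_{5} + v_{7} = 2·v_{2} + v_{8}  →  sig = ⟨2 | 1 2⟩
  P={6,7}:  v_{6} + v_{7} = v_{1} + 2·v_{2}  →  sig = ⟨2 | 1 2⟩
  P={1,2,3}:  v_{1} + v_{2} + v_{3} = 0  →  sig = ⟨3 | 0⟩
  P={4,6,8}:  v_{4} + v_{6} + v_{8} = v_{2}  →  sig = ⟨3 | 1⟩
  P={1,2,4,8}:  v_{1} + v_{2} + v_{4} + v_{8} = v_{7}  →  sig = ⟨4 | 1⟩
  P={2,3,6,8}:  v_{2} + v_{3} + v_{6} + v_{8} = v_{5}  →  sig = ⟨4 | 1⟩

Sorted signature multiset PRS(X):
    ⟨2 | 1 1⟩
    ⟨2 | 1 1⟩
    ⟨2 | 1 2⟩
    ⟨2 | 1 2⟩
    ⟨2 | 1 2⟩
    ⟨3 | 0⟩
    ⟨3 | 1⟩
    ⟨4 | 1⟩
    ⟨4 | 1⟩


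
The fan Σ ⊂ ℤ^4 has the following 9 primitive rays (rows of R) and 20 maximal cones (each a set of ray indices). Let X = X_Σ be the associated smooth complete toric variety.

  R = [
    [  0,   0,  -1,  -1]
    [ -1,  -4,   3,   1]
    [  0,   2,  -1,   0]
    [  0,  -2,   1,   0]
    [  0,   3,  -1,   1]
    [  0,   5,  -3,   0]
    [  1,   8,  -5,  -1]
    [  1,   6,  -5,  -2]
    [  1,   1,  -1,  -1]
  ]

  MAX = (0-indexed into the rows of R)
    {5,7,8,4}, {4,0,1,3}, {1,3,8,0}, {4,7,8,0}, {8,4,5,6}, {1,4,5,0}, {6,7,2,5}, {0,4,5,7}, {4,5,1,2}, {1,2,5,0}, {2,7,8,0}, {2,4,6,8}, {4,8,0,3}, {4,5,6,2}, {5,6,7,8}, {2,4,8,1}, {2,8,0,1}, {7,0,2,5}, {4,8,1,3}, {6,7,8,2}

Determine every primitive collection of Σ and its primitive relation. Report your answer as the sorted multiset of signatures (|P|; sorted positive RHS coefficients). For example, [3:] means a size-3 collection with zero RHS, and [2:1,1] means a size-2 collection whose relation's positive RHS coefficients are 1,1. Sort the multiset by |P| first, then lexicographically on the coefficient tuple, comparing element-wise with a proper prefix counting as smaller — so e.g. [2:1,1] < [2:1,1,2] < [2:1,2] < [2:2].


Minimal non-faces — 14 found among 9 rays, 20 max cones:

  {2,3}:  v_{2} + v_{3} = 0 — sig = [2:]
  {0,6}:  v_{0} + v_{6} = v_{2} + v_{7} — sig = [2:1,1]
  {1,7}:  v_{1} + v_{7} = v_{0} + v_{2} — sig = [2:1,1]
  {3,5}:  v_{3} + v_{5} = v_{0} + v_{4} — sig = [2:1,1]
  {3,6}:  v_{3} + v_{6} = v_{5} + v_{8} — sig = [2:1,1]
  {3,7}:  v_{3} + v_{7} = 2·v_{0} + v_{4} + v_{8} — sig = [2:1,1,2]
  {1,6}:  v_{1} + v_{6} = 2·v_{2} — sig = [2:2]
  {0,2,4}:  v_{0} + v_{2} + v_{4} = v_{5} — sig = [3:1]
  {0,5,8}:  v_{0} + v_{5} + v_{8} = v_{7} — sig = [3:1]
  {1,5,8}:  v_{1} + v_{5} + v_{8} = v_{2} — sig = [3:1]
  {2,5,8}:  v_{2} + v_{5} + v_{8} = v_{6} — sig = [3:1]
  {2,4,7}:  v_{2} + v_{4} + v_{7} = 2·v_{5} + v_{8} — sig = [3:1,2]
  {4,6,7}:  v_{4} + v_{6} + v_{7} = 3·v_{5} + 2·v_{8} — sig = [3:2,3]
  {0,1,4,8}:  v_{0} + v_{1} + v_{4} + v_{8} = 0 — sig = [4:]

so the primitive-relation signature multiset is
[[2:], [2:1,1], [2:1,1], [2:1,1], [2:1,1], [2:1,1,2], [2:2], [3:1], [3:1], [3:1], [3:1], [3:1,2], [3:2,3], [4:]]


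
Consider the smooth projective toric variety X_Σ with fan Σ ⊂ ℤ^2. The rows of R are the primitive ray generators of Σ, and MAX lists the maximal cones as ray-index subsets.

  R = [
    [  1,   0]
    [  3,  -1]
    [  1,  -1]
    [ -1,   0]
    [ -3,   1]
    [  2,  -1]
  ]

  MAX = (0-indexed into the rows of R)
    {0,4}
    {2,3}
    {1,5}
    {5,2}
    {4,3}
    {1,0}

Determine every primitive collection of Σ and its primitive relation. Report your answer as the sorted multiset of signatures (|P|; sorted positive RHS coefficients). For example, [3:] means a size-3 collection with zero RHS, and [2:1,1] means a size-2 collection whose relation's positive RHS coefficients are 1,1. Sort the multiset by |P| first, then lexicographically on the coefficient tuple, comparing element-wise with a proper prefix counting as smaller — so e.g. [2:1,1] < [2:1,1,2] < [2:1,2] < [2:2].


Primitive collections (9):

  • {0,3}:  v_{0} + v_{3} = 0 ; sig = [2:]
  • {1,4}:  v_{1} + v_{4} = 0 ; sig = [2:]
  • {0,2}:  v_{0} + v_{2} = v_{5} ; sig = [2:1]
  • {0,5}:  v_{0} + v_{5} = v_{1} ; sig = [2:1]
  • {1,3}:  v_{1} + v_{3} = v_{5} ; sig = [2:1]
  • {3,5}:  v_{3} + v_{5} = v_{2} ; sig = [2:1]
  • {4,5}:  v_{4} + v_{5} = v_{3} ; sig = [2:1]
  • {1,2}:  v_{1} + v_{2} = 2·v_{5} ; sig = [2:2]
  • {2,4}:  v_{2} + v_{4} = 2·v_{3} ; sig = [2:2]

so the primitive-relation signature multiset is
[[2:], [2:], [2:1], [2:1], [2:1], [2:1], [2:1], [2:2], [2:2]]


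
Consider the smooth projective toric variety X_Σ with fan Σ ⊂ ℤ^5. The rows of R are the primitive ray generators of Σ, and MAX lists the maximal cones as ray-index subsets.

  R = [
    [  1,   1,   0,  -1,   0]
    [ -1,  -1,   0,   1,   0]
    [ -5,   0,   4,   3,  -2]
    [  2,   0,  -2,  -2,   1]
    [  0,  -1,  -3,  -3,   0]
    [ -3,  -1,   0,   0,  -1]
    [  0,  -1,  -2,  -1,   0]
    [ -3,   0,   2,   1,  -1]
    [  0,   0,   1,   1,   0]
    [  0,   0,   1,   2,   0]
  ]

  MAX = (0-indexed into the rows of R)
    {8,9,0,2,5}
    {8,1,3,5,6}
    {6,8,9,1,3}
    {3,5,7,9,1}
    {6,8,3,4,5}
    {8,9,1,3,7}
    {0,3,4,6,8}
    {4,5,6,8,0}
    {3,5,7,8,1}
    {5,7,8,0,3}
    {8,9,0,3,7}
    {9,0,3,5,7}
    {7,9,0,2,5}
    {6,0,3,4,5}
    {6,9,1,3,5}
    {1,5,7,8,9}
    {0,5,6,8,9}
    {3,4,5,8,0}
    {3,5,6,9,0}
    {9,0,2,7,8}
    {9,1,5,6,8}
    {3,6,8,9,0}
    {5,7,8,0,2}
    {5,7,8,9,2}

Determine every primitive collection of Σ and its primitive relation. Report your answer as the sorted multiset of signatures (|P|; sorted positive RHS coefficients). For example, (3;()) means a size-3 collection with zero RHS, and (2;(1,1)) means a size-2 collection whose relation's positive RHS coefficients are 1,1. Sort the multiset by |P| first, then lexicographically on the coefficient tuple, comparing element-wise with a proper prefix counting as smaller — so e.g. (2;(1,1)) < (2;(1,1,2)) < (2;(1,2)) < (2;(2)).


12 collections generate NE(X_Σ); each relation:

  • {0,1}:  v_{0} + v_{1} = 0  →  sig = (2;())
  • {2,3}:  v_{2} + v_{3} = v_{7}  →  sig = (2;(1))
  • {4,9}:  v_{4} + v_{9} = v_{6}  →  sig = (2;(1))
  • {6,7}:  v_{6} + v_{7} = v_{5}  →  sig = (2;(1))
  • {1,2}:  v_{1} + v_{2} = v_{5} + v_{7} + v_{8} + v_{9}  →  sig = (2;(1,1,1,1))
  • {1,4}:  v_{1} + v_{4} = v_{3} + v_{5} + v_{6} + v_{8}  →  sig = (2;(1,1,1,1))
  • {2,6}:  v_{2} + v_{6} = v_{0} + 2·v_{5} + v_{8} + v_{9}  →  sig = (2;(1,1,1,2))
  • {4,7}:  v_{4} + v_{7} = v_{0} + v_{3} + 2·v_{5} + v_{8}  →  sig = (2;(1,1,1,2))
  • {2,4}:  v_{2} + v_{4} = v_{0} + 2·v_{5} + v_{8}  →  sig = (2;(1,1,2))
  • {3,5,8,9}:  v_{3} + v_{5} + v_{8} + v_{9} = v_{1}  →  sig = (4;(1))
  • {0,3,5,6,8}:  v_{0} + v_{3} + v_{5} + v_{6} + v_{8} = v_{4}  →  sig = (5;(1))
  • {0,5,7,8,9}:  v_{0} + v_{5} + v_{7} + v_{8} + v_{9} = v_{2}  →  sig = (5;(1))

Hence PRS(X_Σ) =
[(2;()), (2;(1)), (2;(1)), (2;(1)), (2;(1,1,1,1)), (2;(1,1,1,1)), (2;(1,1,1,2)), (2;(1,1,1,2)), (2;(1,1,2)), (4;(1)), (5;(1)), (5;(1))]


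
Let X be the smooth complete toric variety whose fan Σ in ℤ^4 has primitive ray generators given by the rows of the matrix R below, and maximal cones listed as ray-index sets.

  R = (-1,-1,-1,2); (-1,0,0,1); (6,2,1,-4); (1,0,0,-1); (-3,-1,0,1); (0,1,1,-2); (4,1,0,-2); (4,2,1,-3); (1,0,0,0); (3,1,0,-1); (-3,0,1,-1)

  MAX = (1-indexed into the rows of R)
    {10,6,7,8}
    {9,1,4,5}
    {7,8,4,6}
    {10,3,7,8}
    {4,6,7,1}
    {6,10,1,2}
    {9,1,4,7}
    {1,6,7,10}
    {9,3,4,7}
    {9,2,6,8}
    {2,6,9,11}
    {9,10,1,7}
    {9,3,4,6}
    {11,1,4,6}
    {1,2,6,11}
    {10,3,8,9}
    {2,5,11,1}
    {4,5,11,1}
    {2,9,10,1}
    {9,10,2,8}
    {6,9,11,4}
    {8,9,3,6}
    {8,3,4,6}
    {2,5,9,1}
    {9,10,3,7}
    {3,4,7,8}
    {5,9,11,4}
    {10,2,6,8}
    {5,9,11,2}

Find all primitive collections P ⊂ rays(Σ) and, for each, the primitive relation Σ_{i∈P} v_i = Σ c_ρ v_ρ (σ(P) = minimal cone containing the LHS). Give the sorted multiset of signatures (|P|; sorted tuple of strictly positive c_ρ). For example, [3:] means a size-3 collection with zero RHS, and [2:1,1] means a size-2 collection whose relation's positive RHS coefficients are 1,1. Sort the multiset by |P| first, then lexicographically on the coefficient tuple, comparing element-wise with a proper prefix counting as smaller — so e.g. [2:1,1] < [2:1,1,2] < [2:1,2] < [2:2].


23 collections generate NE(X_Σ); each relation:

  P={2,4}:  v_{2} + v_{4} = 0  so sig = [2:]
  P={5,10}:  v_{5} + v_{10} = 0  so sig = [2:]
  P={1,8}:  v_{1} + v_{8} = v_{10}  so sig = [2:1]
  P={2,7}:  v_{2} + v_{7} = v_{10}  so sig = [2:1]
  P={4,10}:  v_{4} + v_{10} = v_{7}  so sig = [2:1]
  P={5,6}:  v_{5} + v_{6} = v_{11}  so sig = [2:1]
  P={5,7}:  v_{5} + v_{7} = v_{4}  so sig = [2:1]
  P={10,11}:  v_{10} + v_{11} = v_{6}  so sig = [2:1]
  P={1,3}:  v_{1} + v_{3} = v_{7} + v_{9}  so sig = [2:1,1]
  P={2,3}:  v_{2} + v_{3} = v_{8} + v_{9}  so sig = [2:1,1]
  P={5,8}:  v_{5} + v_{8} = v_{6} + v_{9}  so sig = [2:1,1]
  P={7,11}:  v_{7} + v_{11} = v_{4} + v_{6}  so sig = [2:1,1]
  P={3,5}:  v_{3} + v_{5} = v_{4} + v_{6} + 2·v_{9}  so sig = [2:1,1,2]
  P={8,11}:  v_{8} + v_{11} = 2·v_{6} + v_{9}  so sig = [2:1,2]
  P={3,11}:  v_{3} + v_{11} = v_{4} + 2·v_{6} + 2·v_{9}  so sig = [2:1,2,2]
  P={1,6,9}:  v_{1} + v_{6} + v_{9} = 0  so sig = [3:]
  P={1,9,11}:  v_{1} + v_{9} + v_{11} = v_{5}  so sig = [3:1]
  P={4,8,9}:  v_{4} + v_{8} + v_{9} = v_{3}  so sig = [3:1]
  P={6,9,10}:  v_{6} + v_{9} + v_{10} = v_{8}  so sig = [3:1]
  P={6,7,9}:  v_{6} + v_{7} + v_{9} = v_{4} + v_{8}  so sig = [3:1,1]
  P={7,8,9}:  v_{7} + v_{8} + v_{9} = v_{3} + v_{10}  so sig = [3:1,1]
  P={3,6,10}:  v_{3} + v_{6} + v_{10} = v_{4} + 2·v_{8}  so sig = [3:1,2]
  P={3,6,7}:  v_{3} + v_{6} + v_{7} = 2·v_{4} + 2·v_{8}  so sig = [3:2,2]

so the primitive-relation signature multiset is
{ [2:] ×2,  [2:1] ×6,  [2:1,1] ×4,  [2:1,1,2],  [2:1,2],  [2:1,2,2],  [3:],  [3:1] ×3,  [3:1,1] ×2,  [3:1,2],  [3:2,2] }


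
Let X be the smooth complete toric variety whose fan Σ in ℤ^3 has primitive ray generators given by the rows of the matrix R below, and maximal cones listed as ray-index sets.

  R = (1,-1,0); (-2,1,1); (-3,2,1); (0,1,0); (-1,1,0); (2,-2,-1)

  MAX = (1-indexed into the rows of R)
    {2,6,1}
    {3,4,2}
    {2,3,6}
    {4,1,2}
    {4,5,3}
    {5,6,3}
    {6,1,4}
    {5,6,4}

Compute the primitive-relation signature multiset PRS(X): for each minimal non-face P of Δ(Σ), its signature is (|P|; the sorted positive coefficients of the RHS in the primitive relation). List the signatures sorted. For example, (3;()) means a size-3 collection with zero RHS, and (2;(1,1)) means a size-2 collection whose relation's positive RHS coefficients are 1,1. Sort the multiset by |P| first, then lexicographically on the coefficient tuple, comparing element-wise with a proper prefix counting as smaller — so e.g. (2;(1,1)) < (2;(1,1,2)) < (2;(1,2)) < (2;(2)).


5 minimal non-faces of Δ(Σ) (on 6 rays):

  P = {1,5}:  v_{1} + v_{5} = 0  ⟹  sig = (2;())
  P = {1,3}:  v_{1} + v_{3} = v_{2}  ⟹  sig = (2;(1))
  P = {2,5}:  v_{2} + v_{5} = v_{3}  ⟹  sig = (2;(1))
  P = {2,4,6}:  v_{2} + v_{4} + v_{6} = 0  ⟹  sig = (3;())
  P = {3,4,6}:  v_{3} + v_{4} + v_{6} = v_{5}  ⟹  sig = (3;(1))

Hence PRS(X_Σ) =
    |P|=2: 3 collections, coeffs (), (1), (1)
    |P|=3: 2 collections, coeffs (), (1)


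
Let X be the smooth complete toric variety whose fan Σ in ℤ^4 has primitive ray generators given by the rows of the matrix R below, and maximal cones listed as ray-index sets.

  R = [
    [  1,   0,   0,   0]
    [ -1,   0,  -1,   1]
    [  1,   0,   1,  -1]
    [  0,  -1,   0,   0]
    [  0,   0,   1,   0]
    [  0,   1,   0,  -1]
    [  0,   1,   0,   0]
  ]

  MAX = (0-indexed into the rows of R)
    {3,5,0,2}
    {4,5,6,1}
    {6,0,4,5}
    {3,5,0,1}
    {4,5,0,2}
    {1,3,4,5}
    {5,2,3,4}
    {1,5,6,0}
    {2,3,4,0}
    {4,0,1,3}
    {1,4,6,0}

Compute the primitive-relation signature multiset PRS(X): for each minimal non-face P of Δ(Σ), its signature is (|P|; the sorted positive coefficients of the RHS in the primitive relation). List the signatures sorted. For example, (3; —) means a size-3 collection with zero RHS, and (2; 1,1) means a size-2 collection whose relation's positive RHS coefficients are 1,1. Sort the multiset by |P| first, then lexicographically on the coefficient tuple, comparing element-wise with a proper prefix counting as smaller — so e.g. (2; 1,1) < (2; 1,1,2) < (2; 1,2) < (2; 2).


Primitive collections (5):

  {1,2}:  v_{1} + v_{2} = 0  so sig = (2; —)
  {3,6}:  v_{3} + v_{6} = 0  so sig = (2; —)
  {2,6}:  v_{2} + v_{6} = v_{0} + v_{4} + v_{5}  so sig = (2; 1,1,1)
  {0,1,4,5}:  v_{0} + v_{1} + v_{4} + v_{5} = v_{6}  so sig = (4; 1)
  {0,3,4,5}:  v_{0} + v_{3} + v_{4} + v_{5} = v_{2}  so sig = (4; 1)

Sorted signature multiset PRS(X):
    |P|=2: 3 collections, coeffs (), (), (1,1,1)
    |P|=4: 2 collections, coeffs (1), (1)


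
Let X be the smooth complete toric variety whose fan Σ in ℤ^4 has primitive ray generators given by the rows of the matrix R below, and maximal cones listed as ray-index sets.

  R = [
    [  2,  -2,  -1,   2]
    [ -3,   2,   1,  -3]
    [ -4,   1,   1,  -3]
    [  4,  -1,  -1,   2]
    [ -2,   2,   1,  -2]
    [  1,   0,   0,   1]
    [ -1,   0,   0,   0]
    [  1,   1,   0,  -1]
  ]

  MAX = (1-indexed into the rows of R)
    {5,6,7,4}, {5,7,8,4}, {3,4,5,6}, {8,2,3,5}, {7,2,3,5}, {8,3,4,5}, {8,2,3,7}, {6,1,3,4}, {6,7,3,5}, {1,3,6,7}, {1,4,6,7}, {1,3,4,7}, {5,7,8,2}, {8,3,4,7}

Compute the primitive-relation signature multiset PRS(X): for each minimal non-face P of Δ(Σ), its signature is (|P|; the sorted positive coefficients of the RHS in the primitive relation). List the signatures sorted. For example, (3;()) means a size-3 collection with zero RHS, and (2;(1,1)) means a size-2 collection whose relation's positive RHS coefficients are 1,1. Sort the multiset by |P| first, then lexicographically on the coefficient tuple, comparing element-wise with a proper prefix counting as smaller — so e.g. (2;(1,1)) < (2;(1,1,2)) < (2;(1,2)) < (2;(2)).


|primitive collections| = 9. Relations:

  P = {1,5}:  v_{1} + v_{5} = 0 — sig = (2;())
  P = {2,4}:  v_{2} + v_{4} = v_{8} — sig = (2;(1))
  P = {2,6}:  v_{2} + v_{6} = v_{5} — sig = (2;(1))
  P = {6,8}:  v_{6} + v_{8} = v_{4} + v_{5} — sig = (2;(1,1))
  P = {1,2}:  v_{1} + v_{2} = v_{3} + v_{4} + v_{7} — sig = (2;(1,1,1))
  P = {1,8}:  v_{1} + v_{8} = v_{3} + 2·v_{4} + v_{7} — sig = (2;(1,1,2))
  P = {3,4,6,7}:  v_{3} + v_{4} + v_{6} + v_{7} = 0 — sig = (4;())
  P = {3,4,5,7}:  v_{3} + v_{4} + v_{5} + v_{7} = v_{2} — sig = (4;(1))
  P = {3,5,7,8}:  v_{3} + v_{5} + v_{7} + v_{8} = 2·v_{2} — sig = (4;(2))

Sorted signature multiset PRS(X):
    (2;())
    (2;(1))
    (2;(1))
    (2;(1,1))
    (2;(1,1,1))
    (2;(1,1,2))
    (4;())
    (4;(1))
    (4;(2))
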